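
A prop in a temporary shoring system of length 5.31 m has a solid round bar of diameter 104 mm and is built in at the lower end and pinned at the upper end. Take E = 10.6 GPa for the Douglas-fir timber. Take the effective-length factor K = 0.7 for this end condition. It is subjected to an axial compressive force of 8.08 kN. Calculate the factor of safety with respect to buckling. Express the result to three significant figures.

n ≈ 5.38

I = πd⁴/64 = π×104⁴/64 = 5.743×10^6 mm⁴
I = 5.743×10^6 mm⁴ = 5.743×10^-6 m⁴
Effective length L_e = K·L = 0.7 × 5.31 = 3.717 m
P_cr = π²EI / L_e² = π² × 10.6×10⁹ × 5.743×10^-6 / 3.717² = 4.348×10^4 N
Factor of safety n = P_cr / P = 43.483 / 8.08 = 5.38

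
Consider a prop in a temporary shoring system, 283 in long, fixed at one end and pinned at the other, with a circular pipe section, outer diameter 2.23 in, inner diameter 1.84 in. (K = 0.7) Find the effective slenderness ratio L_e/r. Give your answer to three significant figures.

λ ≈ 274

d_o = 2.23 in, d_i = 1.84 in
I = π(d_o⁴ − d_i⁴)/64 = π(2.23⁴ − 1.840⁴)/64 = 0.6513 in⁴
A = 1.247 in²;  r_min = √(I/A) = √(0.6513/1.247) = 0.7228 in
L_e = K·L = 0.7 × 283 = 198.1 in
λ = L_e / r_min = 198.10 / 0.7228 = 274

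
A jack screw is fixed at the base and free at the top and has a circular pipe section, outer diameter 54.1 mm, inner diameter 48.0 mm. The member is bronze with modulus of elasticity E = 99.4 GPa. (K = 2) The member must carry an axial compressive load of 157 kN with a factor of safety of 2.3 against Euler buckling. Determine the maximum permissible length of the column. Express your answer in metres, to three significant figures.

L_max ≈ 0.330 m

d_o = 54.1 mm, d_i = 48.0 mm
I = π(d_o⁴ − d_i⁴)/64 = π(54.1⁴ − 48.00⁴)/64 = 1.599×10^5 mm⁴
I = 1.599×10^-7 m⁴
Required critical load P_cr = n·P = 2.3 × 157 = 361.1 kN = 3.611×10^5 N
From P_cr = π²EI/(K·L)²:  L = (1/K)·√(π²EI/P_cr) = (1/2)·√(π²×9.94×10^10×1.599×10^-7/3.611×10^5)
L = 0.330 m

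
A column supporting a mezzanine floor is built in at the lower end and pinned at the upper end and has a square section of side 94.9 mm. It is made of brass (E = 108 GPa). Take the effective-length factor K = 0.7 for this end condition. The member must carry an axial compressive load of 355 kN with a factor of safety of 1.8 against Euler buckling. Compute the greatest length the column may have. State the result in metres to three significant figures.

L_max ≈ 4.80 m

I = a⁴/12 = 94.9⁴/12 = 6.759×10^6 mm⁴
I = 6.759×10^-6 m⁴
Required critical load P_cr = n·P = 1.8 × 355 = 639.0 kN = 6.390×10^5 N
From P_cr = π²EI/(K·L)²:  L = (1/K)·√(π²EI/P_cr) = (1/0.7)·√(π²×1.08×10^11×6.759×10^-6/6.390×10^5)
L = 4.80 m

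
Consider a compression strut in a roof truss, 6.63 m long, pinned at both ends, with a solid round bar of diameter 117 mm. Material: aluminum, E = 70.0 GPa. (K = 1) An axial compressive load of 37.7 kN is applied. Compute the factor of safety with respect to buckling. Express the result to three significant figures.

I = πd⁴/64 = π×117⁴/64 = 9.198×10^6 mm⁴
I = 9.198×10^6 mm⁴ = 9.198×10^-6 m⁴
Effective length L_e = K·L = 1 × 6.63 = 6.630 m
P_cr = π²EI / L_e² = π² × 70.0×10⁹ × 9.198×10^-6 / 6.630² = 1.446×10^5 N
Factor of safety n = P_cr / P = 144.57 / 37.7 = 3.83

n ≈ 3.83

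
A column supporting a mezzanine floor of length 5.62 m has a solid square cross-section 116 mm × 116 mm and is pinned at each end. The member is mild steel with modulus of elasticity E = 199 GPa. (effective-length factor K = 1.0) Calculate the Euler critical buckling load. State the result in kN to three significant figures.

I = a⁴/12 = 116⁴/12 = 1.509×10^7 mm⁴
I = 1.509×10^7 mm⁴ = 1.509×10^-5 m⁴
Effective length L_e = K·L = 1 × 5.62 = 5.620 m
P_cr = π²EI / L_e² = π² × 199×10⁹ × 1.509×10^-5 / 5.620² = 9.383×10^5 N

P_cr ≈ 938 kN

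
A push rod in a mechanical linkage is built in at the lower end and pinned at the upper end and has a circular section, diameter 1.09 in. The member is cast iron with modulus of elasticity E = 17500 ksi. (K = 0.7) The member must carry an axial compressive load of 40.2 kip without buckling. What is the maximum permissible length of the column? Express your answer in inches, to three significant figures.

L_max ≈ 24.6 in

I = πd⁴/64 = π×1.09⁴/64 = 6.929×10^-2 in⁴
At the buckling limit P_cr = P = 4.020×10^4 lb
From P_cr = π²EI/(K·L)²:  L = (1/K)·√(π²EI/P_cr) = (1/0.7)·√(π²×1.75×10^7×6.929×10^-2/4.020×10^4)
L = 24.6 in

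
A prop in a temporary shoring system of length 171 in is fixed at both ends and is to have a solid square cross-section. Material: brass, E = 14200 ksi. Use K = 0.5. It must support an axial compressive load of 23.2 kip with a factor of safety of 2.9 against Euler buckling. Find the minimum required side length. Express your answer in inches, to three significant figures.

a ≈ 2.55 in

Required P_cr = n·P = 2.9 × 23.2 = 67.28 kip
L_e = K·L = 0.5 × 171 = 85.50 in
Required I = P_cr·L_e²/(π²E) = 6.728×10^4 × 85.50² / (π² × 1.42×10^7) = 3.509 in⁴
Solid square: I = a⁴/12  ⇒  a = (12I)^(1/4) = (12×3.509)^(1/4) = 2.55 in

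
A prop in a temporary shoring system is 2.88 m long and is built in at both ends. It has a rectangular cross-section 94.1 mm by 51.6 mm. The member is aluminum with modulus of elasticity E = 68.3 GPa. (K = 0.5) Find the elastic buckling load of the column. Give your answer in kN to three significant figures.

Buckling occurs about the weak axis: I_min = h·b³/12 with b = 51.6 mm (the shorter side).
I_min = 94.1×51.6³/12 = 1.077×10^6 mm⁴
I = 1.077×10^6 mm⁴ = 1.077×10^-6 m⁴
Effective length L_e = K·L = 0.5 × 2.88 = 1.440 m
P_cr = π²EI / L_e² = π² × 68.3×10⁹ × 1.077×10^-6 / 1.440² = 3.502×10^5 N

P_cr ≈ 350 kN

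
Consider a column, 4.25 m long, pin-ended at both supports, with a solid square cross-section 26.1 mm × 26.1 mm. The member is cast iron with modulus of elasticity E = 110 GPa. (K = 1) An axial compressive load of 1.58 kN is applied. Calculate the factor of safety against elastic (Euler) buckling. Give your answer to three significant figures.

n ≈ 1.47

I = a⁴/12 = 26.1⁴/12 = 3.867×10^4 mm⁴
I = 3.867×10^4 mm⁴ = 3.867×10^-8 m⁴
Effective length L_e = K·L = 1 × 4.25 = 4.250 m
P_cr = π²EI / L_e² = π² × 110×10⁹ × 3.867×10^-8 / 4.250² = 2.324×10^3 N
Factor of safety n = P_cr / P = 2.3243 / 1.58 = 1.47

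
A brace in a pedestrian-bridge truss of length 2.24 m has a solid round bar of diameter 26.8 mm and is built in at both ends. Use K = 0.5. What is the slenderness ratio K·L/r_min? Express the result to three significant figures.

For a solid circle r = d/4 = 26.8/4 = 6.700 mm
L_e = K·L = 0.5 × 2.24 m = 1.120 m = 1120.0 mm
λ = L_e / r_min = 1120.0 / 6.700 = 167

λ ≈ 167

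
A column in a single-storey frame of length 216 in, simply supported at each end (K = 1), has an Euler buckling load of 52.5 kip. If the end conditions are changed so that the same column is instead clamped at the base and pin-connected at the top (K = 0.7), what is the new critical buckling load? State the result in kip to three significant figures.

P_cr ∝ 1/K², so P_cr,new = P_cr,old × (K_old/K_new)² = 52.5 × (1/0.7)²
= 52.5 × 2.041 = 107 kip

P_cr ≈ 107 kip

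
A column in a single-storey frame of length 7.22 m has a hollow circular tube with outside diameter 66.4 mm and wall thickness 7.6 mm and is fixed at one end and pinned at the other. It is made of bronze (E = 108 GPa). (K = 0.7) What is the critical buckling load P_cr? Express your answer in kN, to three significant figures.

Inner diameter d_i = 66.4 − 2×7.6 = 51.20 mm
I = π(d_o⁴ − d_i⁴)/64 = π(66.4⁴ − 51.20⁴)/64 = 6.169×10^5 mm⁴
I = 6.169×10^5 mm⁴ = 6.169×10^-7 m⁴
Effective length L_e = K·L = 0.7 × 7.22 = 5.054 m
P_cr = π²EI / L_e² = π² × 108×10⁹ × 6.169×10^-7 / 5.054² = 2.574×10^4 N

P_cr ≈ 25.7 kN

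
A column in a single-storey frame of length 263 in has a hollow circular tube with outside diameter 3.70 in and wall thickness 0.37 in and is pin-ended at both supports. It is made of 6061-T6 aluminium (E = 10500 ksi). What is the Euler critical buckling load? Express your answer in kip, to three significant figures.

Inner diameter d_i = 3.70 − 2×0.37 = 2.960 in
I = π(d_o⁴ − d_i⁴)/64 = π(3.70⁴ − 2.960⁴)/64 = 5.432 in⁴
Effective length L_e = K·L = 1 × 263 = 263.0 in
P_cr = π²EI / L_e² = π² × 10500×10³ × 5.432 / 263.0² = 8.138×10^3 lb

P_cr ≈ 8.14 kip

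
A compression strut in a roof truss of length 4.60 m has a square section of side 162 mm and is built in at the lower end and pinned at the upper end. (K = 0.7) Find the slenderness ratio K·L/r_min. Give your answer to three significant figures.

λ ≈ 68.9

I = a⁴/12 = 162⁴/12 = 5.740×10^7 mm⁴
A = 2.624×10^4 mm²;  r_min = √(I/A) = √(5.740×10^7/2.624×10^4) = 46.77 mm
L_e = K·L = 0.7 × 4.60 m = 3.220 m = 3220.0 mm
λ = L_e / r_min = 3220.0 / 46.77 = 68.9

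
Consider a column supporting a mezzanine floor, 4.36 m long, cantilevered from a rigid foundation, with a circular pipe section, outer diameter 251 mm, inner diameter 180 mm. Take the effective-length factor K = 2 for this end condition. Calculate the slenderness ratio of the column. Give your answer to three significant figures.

d_o = 251 mm, d_i = 180 mm
I = π(d_o⁴ − d_i⁴)/64 = π(251⁴ − 180.0⁴)/64 = 1.433×10^8 mm⁴
A = 2.403×10^4 mm²;  r_min = √(I/A) = √(1.433×10^8/2.403×10^4) = 77.22 mm
L_e = K·L = 2 × 4.36 m = 8.720 m = 8720.0 mm
λ = L_e / r_min = 8720.0 / 77.22 = 113

λ ≈ 113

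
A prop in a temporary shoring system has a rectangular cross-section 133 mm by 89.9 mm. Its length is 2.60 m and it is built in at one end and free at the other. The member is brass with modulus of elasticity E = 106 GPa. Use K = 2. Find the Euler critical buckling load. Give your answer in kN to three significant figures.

Buckling occurs about the weak axis: I_min = h·b³/12 with b = 89.9 mm (the shorter side).
I_min = 133×89.9³/12 = 8.053×10^6 mm⁴
I = 8.053×10^6 mm⁴ = 8.053×10^-6 m⁴
Effective length L_e = K·L = 2 × 2.60 = 5.200 m
P_cr = π²EI / L_e² = π² × 106×10⁹ × 8.053×10^-6 / 5.200² = 3.116×10^5 N

P_cr ≈ 312 kN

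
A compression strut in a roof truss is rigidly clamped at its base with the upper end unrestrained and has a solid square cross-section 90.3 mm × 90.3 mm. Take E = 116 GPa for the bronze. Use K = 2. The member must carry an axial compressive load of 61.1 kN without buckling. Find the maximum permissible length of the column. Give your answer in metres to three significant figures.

I = a⁴/12 = 90.3⁴/12 = 5.541×10^6 mm⁴
I = 5.541×10^-6 m⁴
At the buckling limit P_cr = P = 6.110×10^4 N
From P_cr = π²EI/(K·L)²:  L = (1/K)·√(π²EI/P_cr) = (1/2)·√(π²×1.16×10^11×5.541×10^-6/6.110×10^4)
L = 5.09 m

L_max ≈ 5.09 m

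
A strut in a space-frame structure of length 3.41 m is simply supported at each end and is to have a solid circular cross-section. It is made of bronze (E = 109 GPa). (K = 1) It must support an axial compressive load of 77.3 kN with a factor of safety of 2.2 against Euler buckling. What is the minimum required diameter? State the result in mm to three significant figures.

Required P_cr = n·P = 2.2 × 77.3 = 170.1 kN
L_e = K·L = 1 × 3.41 = 3.410 m
Required I = P_cr·L_e²/(π²E) = 1.701×10^5 × 3.410² / (π² × 1.09×10^11) = 1.838×10^-6 m⁴
I_req = 1.838×10^6 mm⁴
Solid circle: I = πd⁴/64  ⇒  d = (64I/π)^(1/4) = (64×1.838×10^6/π)^(1/4) = 78.2 mm

d ≈ 78.2 mm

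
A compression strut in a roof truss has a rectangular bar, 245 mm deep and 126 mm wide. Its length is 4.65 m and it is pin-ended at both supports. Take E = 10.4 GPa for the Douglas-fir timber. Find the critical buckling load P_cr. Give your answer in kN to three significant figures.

P_cr ≈ 194 kN

Buckling occurs about the weak axis: I_min = h·b³/12 with b = 126 mm (the shorter side).
I_min = 245×126³/12 = 4.084×10^7 mm⁴
I = 4.084×10^7 mm⁴ = 4.084×10^-5 m⁴
Effective length L_e = K·L = 1 × 4.65 = 4.650 m
P_cr = π²EI / L_e² = π² × 10.4×10⁹ × 4.084×10^-5 / 4.650² = 1.939×10^5 N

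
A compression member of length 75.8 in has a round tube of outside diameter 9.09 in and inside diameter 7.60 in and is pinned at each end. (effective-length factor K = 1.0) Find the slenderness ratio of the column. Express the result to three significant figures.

d_o = 9.09 in, d_i = 7.60 in
I = π(d_o⁴ − d_i⁴)/64 = π(9.09⁴ − 7.600⁴)/64 = 171.4 in⁴
A = 19.53 in²;  r_min = √(I/A) = √(171.4/19.53) = 2.962 in
L_e = K·L = 1 × 75.8 = 75.80 in
λ = L_e / r_min = 75.800 / 2.962 = 25.6

λ ≈ 25.6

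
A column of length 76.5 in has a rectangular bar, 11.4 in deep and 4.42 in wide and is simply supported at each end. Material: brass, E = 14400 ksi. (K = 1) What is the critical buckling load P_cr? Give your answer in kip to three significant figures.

P_cr ≈ 1990 kip

Buckling occurs about the weak axis: I_min = h·b³/12 with b = 4.42 in (the shorter side).
I_min = 11.4×4.42³/12 = 82.03 in⁴
Effective length L_e = K·L = 1 × 76.5 = 76.50 in
P_cr = π²EI / L_e² = π² × 14400×10³ × 82.03 / 76.50² = 1.992×10^6 lb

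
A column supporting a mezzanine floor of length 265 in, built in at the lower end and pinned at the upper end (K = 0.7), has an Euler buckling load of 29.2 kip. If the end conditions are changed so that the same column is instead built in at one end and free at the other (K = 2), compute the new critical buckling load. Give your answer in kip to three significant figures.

P_cr ≈ 3.58 kip

P_cr ∝ 1/K², so P_cr,new = P_cr,old × (K_old/K_new)² = 29.2 × (0.7/2)²
= 29.2 × 0.1225 = 3.58 kip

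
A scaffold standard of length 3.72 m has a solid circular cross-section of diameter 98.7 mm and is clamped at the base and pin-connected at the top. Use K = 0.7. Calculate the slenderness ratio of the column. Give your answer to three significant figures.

λ ≈ 106

For a solid circle r = d/4 = 98.7/4 = 24.68 mm
L_e = K·L = 0.7 × 3.72 m = 2.604 m = 2604.0 mm
λ = L_e / r_min = 2604.0 / 24.68 = 106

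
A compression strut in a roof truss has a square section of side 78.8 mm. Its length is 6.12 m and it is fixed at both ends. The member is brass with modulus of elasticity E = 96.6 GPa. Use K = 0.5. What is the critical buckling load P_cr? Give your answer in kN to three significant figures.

I = a⁴/12 = 78.8⁴/12 = 3.213×10^6 mm⁴
I = 3.213×10^6 mm⁴ = 3.213×10^-6 m⁴
Effective length L_e = K·L = 0.5 × 6.12 = 3.060 m
P_cr = π²EI / L_e² = π² × 96.6×10⁹ × 3.213×10^-6 / 3.060² = 3.272×10^5 N

P_cr ≈ 327 kN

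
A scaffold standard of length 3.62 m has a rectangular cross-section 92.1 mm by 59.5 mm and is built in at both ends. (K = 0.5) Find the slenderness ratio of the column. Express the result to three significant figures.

For a rectangle r_min = b/√12 = 59.5/√12 = 17.18 mm
L_e = K·L = 0.5 × 3.62 m = 1.810 m = 1810.0 mm
λ = L_e / r_min = 1810.0 / 17.18 = 105

λ ≈ 105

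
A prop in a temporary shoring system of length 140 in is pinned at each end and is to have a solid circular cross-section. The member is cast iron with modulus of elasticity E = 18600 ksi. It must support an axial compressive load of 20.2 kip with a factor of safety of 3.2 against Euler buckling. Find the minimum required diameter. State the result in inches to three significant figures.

d ≈ 3.44 in

Required P_cr = n·P = 3.2 × 20.2 = 64.64 kip
L_e = K·L = 1 × 140 = 140.0 in
Required I = P_cr·L_e²/(π²E) = 6.464×10^4 × 140.0² / (π² × 1.86×10^7) = 6.902 in⁴
Solid circle: I = πd⁴/64  ⇒  d = (64I/π)^(1/4) = (64×6.902/π)^(1/4) = 3.44 in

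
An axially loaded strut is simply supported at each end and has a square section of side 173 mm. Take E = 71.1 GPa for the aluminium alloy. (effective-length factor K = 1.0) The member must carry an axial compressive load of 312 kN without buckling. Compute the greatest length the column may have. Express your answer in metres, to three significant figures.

L_max ≈ 13.0 m

I = a⁴/12 = 173⁴/12 = 7.465×10^7 mm⁴
I = 7.465×10^-5 m⁴
At the buckling limit P_cr = P = 3.120×10^5 N
From P_cr = π²EI/(K·L)²:  L = (1/K)·√(π²EI/P_cr) = (1/1)·√(π²×7.11×10^10×7.465×10^-5/3.120×10^5)
L = 13.0 m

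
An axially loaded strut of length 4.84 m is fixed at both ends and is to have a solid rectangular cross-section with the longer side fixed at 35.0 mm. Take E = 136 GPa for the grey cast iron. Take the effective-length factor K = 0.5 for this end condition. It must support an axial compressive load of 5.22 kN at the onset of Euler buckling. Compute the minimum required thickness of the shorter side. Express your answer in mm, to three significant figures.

L_e = K·L = 0.5 × 4.84 = 2.420 m
Required I = P_cr·L_e²/(π²E) = 5.220×10^3 × 2.420² / (π² × 1.36×10^11) = 2.278×10^-8 m⁴
I_req = 2.278×10^4 mm⁴
Rectangle, weak axis: I_min = h·b³/12 with h = 35.0 mm fixed  ⇒  b = (12I/h)^(1/3) = 19.8 mm

b ≈ 19.8 mm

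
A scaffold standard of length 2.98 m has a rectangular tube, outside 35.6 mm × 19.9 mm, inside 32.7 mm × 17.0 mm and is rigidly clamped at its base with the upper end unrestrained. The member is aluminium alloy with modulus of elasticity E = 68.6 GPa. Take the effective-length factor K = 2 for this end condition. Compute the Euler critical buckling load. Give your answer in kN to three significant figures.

Weak-axis I_min = (h_o·b_o³ − h_i·b_i³)/12 with b_o = 19.9, b_i = 17.00 mm (shorter outer/inner sides).
I_min = (35.6×19.9³ − 32.70×17.00³)/12 = 9.991×10^3 mm⁴
I = 9.991×10^3 mm⁴ = 9.991×10^-9 m⁴
Effective length L_e = K·L = 2 × 2.98 = 5.960 m
P_cr = π²EI / L_e² = π² × 68.6×10⁹ × 9.991×10^-9 / 5.960² = 190.4 N

P_cr ≈ 0.190 kN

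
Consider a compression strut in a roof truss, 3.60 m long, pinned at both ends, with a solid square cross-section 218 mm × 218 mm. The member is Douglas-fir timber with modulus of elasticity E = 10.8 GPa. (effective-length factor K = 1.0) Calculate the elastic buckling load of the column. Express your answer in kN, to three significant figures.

P_cr ≈ 1550 kN

I = a⁴/12 = 218⁴/12 = 1.882×10^8 mm⁴
I = 1.882×10^8 mm⁴ = 1.882×10^-4 m⁴
Effective length L_e = K·L = 1 × 3.60 = 3.600 m
P_cr = π²EI / L_e² = π² × 10.8×10⁹ × 1.882×10^-4 / 3.600² = 1.548×10^6 N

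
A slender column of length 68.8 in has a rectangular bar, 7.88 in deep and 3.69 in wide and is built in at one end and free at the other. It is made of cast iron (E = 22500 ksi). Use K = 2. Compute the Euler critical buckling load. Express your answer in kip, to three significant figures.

Buckling occurs about the weak axis: I_min = h·b³/12 with b = 3.69 in (the shorter side).
I_min = 7.88×3.69³/12 = 32.99 in⁴
Effective length L_e = K·L = 2 × 68.8 = 137.6 in
P_cr = π²EI / L_e² = π² × 22500×10³ × 32.99 / 137.6² = 3.870×10^5 lb

P_cr ≈ 387 kip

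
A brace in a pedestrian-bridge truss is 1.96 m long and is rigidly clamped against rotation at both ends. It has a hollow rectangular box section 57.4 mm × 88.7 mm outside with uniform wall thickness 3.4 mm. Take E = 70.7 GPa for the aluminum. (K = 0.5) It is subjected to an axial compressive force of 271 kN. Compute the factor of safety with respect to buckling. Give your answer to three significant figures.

Inner dimensions: h_i = 88.7 − 2×3.4 = 81.90 mm, b_i = 57.4 − 2×3.4 = 50.60 mm
Weak-axis I_min = (h_o·b_o³ − h_i·b_i³)/12 with b_o = 57.4, b_i = 50.60 mm (shorter outer/inner sides).
I_min = (88.7×57.4³ − 81.90×50.60³)/12 = 5.137×10^5 mm⁴
I = 5.137×10^5 mm⁴ = 5.137×10^-7 m⁴
Effective length L_e = K·L = 0.5 × 1.96 = 0.9800 m
P_cr = π²EI / L_e² = π² × 70.7×10⁹ × 5.137×10^-7 / 0.9800² = 3.732×10^5 N
Factor of safety n = P_cr / P = 373.23 / 271 = 1.38

n ≈ 1.38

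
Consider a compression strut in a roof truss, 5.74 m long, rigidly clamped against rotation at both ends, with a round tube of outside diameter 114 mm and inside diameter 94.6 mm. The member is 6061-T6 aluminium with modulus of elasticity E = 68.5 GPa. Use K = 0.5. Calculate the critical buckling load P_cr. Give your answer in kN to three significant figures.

d_o = 114 mm, d_i = 94.6 mm
I = π(d_o⁴ − d_i⁴)/64 = π(114⁴ − 94.60⁴)/64 = 4.359×10^6 mm⁴
I = 4.359×10^6 mm⁴ = 4.359×10^-6 m⁴
Effective length L_e = K·L = 0.5 × 5.74 = 2.870 m
P_cr = π²EI / L_e² = π² × 68.5×10⁹ × 4.359×10^-6 / 2.870² = 3.578×10^5 N

P_cr ≈ 358 kN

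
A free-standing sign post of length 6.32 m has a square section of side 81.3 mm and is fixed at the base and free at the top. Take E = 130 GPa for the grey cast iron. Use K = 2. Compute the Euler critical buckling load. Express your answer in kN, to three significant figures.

P_cr ≈ 29.2 kN

I = a⁴/12 = 81.3⁴/12 = 3.641×10^6 mm⁴
I = 3.641×10^6 mm⁴ = 3.641×10^-6 m⁴
Effective length L_e = K·L = 2 × 6.32 = 12.64 m
P_cr = π²EI / L_e² = π² × 130×10⁹ × 3.641×10^-6 / 12.64² = 2.924×10^4 N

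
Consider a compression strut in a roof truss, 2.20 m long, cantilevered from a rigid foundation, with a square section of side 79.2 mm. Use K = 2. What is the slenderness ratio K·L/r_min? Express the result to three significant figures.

λ ≈ 192

For a square r = a/√12 = 79.2/√12 = 22.86 mm
L_e = K·L = 2 × 2.20 m = 4.400 m = 4400.0 mm
λ = L_e / r_min = 4400.0 / 22.86 = 192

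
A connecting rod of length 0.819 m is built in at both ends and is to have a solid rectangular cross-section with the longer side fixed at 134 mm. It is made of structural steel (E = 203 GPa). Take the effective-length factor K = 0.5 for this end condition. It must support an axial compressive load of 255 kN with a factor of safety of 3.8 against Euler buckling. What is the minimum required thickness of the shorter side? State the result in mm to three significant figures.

b ≈ 19.4 mm

Required P_cr = n·P = 3.8 × 255 = 969.0 kN
L_e = K·L = 0.5 × 0.819 = 0.4095 m
Required I = P_cr·L_e²/(π²E) = 9.690×10^5 × 0.4095² / (π² × 2.03×10^11) = 8.110×10^-8 m⁴
I_req = 8.110×10^4 mm⁴
Rectangle, weak axis: I_min = h·b³/12 with h = 134 mm fixed  ⇒  b = (12I/h)^(1/3) = 19.4 mm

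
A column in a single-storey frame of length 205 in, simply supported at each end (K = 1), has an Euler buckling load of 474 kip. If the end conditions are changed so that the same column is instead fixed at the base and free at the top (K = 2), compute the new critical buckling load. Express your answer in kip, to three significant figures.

P_cr ≈ 118 kip

P_cr ∝ 1/K², so P_cr,new = P_cr,old × (K_old/K_new)² = 474 × (1/2)²
= 474 × 0.2500 = 118 kip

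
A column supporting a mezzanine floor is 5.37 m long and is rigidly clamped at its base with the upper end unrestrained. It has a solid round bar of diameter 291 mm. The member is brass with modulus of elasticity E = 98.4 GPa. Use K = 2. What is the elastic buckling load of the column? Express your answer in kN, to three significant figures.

I = πd⁴/64 = π×291⁴/64 = 3.520×10^8 mm⁴
I = 3.520×10^8 mm⁴ = 3.520×10^-4 m⁴
Effective length L_e = K·L = 2 × 5.37 = 10.74 m
P_cr = π²EI / L_e² = π² × 98.4×10⁹ × 3.520×10^-4 / 10.74² = 2.964×10^6 N

P_cr ≈ 2960 kN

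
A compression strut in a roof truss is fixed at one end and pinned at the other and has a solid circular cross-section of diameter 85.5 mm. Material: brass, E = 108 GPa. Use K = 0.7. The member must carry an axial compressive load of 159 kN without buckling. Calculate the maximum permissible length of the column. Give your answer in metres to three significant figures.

I = πd⁴/64 = π×85.5⁴/64 = 2.623×10^6 mm⁴
I = 2.623×10^-6 m⁴
At the buckling limit P_cr = P = 1.590×10^5 N
From P_cr = π²EI/(K·L)²:  L = (1/K)·√(π²EI/P_cr) = (1/0.7)·√(π²×1.08×10^11×2.623×10^-6/1.590×10^5)
L = 5.99 m

L_max ≈ 5.99 m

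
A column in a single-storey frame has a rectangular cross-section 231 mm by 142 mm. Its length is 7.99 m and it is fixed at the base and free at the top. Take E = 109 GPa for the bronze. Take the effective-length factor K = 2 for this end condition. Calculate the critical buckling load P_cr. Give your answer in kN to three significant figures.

P_cr ≈ 232 kN

Buckling occurs about the weak axis: I_min = h·b³/12 with b = 142 mm (the shorter side).
I_min = 231×142³/12 = 5.512×10^7 mm⁴
I = 5.512×10^7 mm⁴ = 5.512×10^-5 m⁴
Effective length L_e = K·L = 2 × 7.99 = 15.98 m
P_cr = π²EI / L_e² = π² × 109×10⁹ × 5.512×10^-5 / 15.98² = 2.322×10^5 N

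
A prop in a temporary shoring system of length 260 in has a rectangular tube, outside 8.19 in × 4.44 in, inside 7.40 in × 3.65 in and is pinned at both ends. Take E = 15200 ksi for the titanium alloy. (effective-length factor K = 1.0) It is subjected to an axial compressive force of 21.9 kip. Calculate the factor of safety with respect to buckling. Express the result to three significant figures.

n ≈ 3.01

Weak-axis I_min = (h_o·b_o³ − h_i·b_i³)/12 with b_o = 4.44, b_i = 3.650 in (shorter outer/inner sides).
I_min = (8.19×4.44³ − 7.400×3.650³)/12 = 29.75 in⁴
Effective length L_e = K·L = 1 × 260 = 260.0 in
P_cr = π²EI / L_e² = π² × 15200×10³ × 29.75 / 260.0² = 6.602×10^4 lb
Factor of safety n = P_cr / P = 66.024 / 21.9 = 3.01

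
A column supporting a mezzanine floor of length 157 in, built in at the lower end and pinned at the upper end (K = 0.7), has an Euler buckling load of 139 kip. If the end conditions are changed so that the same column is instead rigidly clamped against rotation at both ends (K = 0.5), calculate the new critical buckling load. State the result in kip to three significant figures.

P_cr ∝ 1/K², so P_cr,new = P_cr,old × (K_old/K_new)² = 139 × (0.7/0.5)²
= 139 × 1.960 = 272 kip

P_cr ≈ 272 kip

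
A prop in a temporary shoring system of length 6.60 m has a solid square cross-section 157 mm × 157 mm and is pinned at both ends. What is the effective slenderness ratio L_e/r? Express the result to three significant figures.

λ ≈ 146

I = a⁴/12 = 157⁴/12 = 5.063×10^7 mm⁴
A = 2.465×10^4 mm²;  r_min = √(I/A) = √(5.063×10^7/2.465×10^4) = 45.32 mm
L_e = K·L = 1 × 6.60 m = 6.600 m = 6600.0 mm
λ = L_e / r_min = 6600.0 / 45.32 = 146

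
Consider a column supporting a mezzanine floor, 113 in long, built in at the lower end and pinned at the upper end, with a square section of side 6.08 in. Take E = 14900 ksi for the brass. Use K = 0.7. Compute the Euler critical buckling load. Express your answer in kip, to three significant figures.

I = a⁴/12 = 6.08⁴/12 = 113.9 in⁴
Effective length L_e = K·L = 0.7 × 113 = 79.10 in
P_cr = π²EI / L_e² = π² × 14900×10³ × 113.9 / 79.10² = 2.676×10^6 lb

P_cr ≈ 2680 kip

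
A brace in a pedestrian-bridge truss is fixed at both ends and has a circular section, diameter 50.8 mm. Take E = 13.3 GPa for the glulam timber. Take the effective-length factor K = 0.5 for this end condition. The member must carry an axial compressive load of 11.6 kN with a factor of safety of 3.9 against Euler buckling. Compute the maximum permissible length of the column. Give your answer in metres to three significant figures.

L_max ≈ 1.95 m

I = πd⁴/64 = π×50.8⁴/64 = 3.269×10^5 mm⁴
I = 3.269×10^-7 m⁴
Required critical load P_cr = n·P = 3.9 × 11.6 = 45.24 kN = 4.524×10^4 N
From P_cr = π²EI/(K·L)²:  L = (1/K)·√(π²EI/P_cr) = (1/0.5)·√(π²×1.33×10^10×3.269×10^-7/4.524×10^4)
L = 1.95 m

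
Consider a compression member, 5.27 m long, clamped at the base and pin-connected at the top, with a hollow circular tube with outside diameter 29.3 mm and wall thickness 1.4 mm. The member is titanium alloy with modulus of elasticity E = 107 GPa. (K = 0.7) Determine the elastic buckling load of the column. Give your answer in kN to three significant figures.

Inner diameter d_i = 29.3 − 2×1.4 = 26.50 mm
I = π(d_o⁴ − d_i⁴)/64 = π(29.3⁴ − 26.50⁴)/64 = 1.197×10^4 mm⁴
I = 1.197×10^4 mm⁴ = 1.197×10^-8 m⁴
Effective length L_e = K·L = 0.7 × 5.27 = 3.689 m
P_cr = π²EI / L_e² = π² × 107×10⁹ × 1.197×10^-8 / 3.689² = 928.9 N

P_cr ≈ 0.929 kN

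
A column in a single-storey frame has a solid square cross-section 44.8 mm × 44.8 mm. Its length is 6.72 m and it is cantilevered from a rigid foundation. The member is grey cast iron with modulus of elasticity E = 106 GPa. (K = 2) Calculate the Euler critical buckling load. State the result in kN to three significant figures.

I = a⁴/12 = 44.8⁴/12 = 3.357×10^5 mm⁴
I = 3.357×10^5 mm⁴ = 3.357×10^-7 m⁴
Effective length L_e = K·L = 2 × 6.72 = 13.44 m
P_cr = π²EI / L_e² = π² × 106×10⁹ × 3.357×10^-7 / 13.44² = 1.944×10^3 N

P_cr ≈ 1.94 kN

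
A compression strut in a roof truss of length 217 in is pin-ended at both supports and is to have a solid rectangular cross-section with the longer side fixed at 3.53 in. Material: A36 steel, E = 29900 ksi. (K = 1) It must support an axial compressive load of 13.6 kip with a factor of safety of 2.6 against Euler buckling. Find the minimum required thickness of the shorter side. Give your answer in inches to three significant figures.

Required P_cr = n·P = 2.6 × 13.6 = 35.36 kip
L_e = K·L = 1 × 217 = 217.0 in
Required I = P_cr·L_e²/(π²E) = 3.536×10^4 × 217.0² / (π² × 2.99×10^7) = 5.642 in⁴
Rectangle, weak axis: I_min = h·b³/12 with h = 3.53 in fixed  ⇒  b = (12I/h)^(1/3) = 2.68 in

b ≈ 2.68 in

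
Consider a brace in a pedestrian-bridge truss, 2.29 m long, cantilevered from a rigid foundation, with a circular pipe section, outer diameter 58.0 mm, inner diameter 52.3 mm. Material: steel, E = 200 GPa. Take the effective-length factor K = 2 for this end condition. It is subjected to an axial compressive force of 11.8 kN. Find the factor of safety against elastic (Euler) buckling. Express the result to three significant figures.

d_o = 58.0 mm, d_i = 52.3 mm
I = π(d_o⁴ − d_i⁴)/64 = π(58.0⁴ − 52.30⁴)/64 = 1.882×10^5 mm⁴
I = 1.882×10^5 mm⁴ = 1.882×10^-7 m⁴
Effective length L_e = K·L = 2 × 2.29 = 4.580 m
P_cr = π²EI / L_e² = π² × 200×10⁹ × 1.882×10^-7 / 4.580² = 1.771×10^4 N
Factor of safety n = P_cr / P = 17.713 / 11.8 = 1.50

n ≈ 1.50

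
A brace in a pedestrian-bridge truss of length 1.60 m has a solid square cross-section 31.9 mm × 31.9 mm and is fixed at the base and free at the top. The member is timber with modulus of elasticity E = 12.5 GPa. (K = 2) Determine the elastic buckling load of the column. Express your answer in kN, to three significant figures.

P_cr ≈ 1.04 kN

I = a⁴/12 = 31.9⁴/12 = 8.629×10^4 mm⁴
I = 8.629×10^4 mm⁴ = 8.629×10^-8 m⁴
Effective length L_e = K·L = 2 × 1.60 = 3.200 m
P_cr = π²EI / L_e² = π² × 12.5×10⁹ × 8.629×10^-8 / 3.200² = 1.040×10^3 N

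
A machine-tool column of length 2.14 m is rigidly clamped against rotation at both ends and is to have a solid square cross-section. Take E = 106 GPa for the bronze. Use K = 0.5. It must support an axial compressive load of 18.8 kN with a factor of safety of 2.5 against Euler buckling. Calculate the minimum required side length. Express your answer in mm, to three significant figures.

Required P_cr = n·P = 2.5 × 18.8 = 47.00 kN
L_e = K·L = 0.5 × 2.14 = 1.070 m
Required I = P_cr·L_e²/(π²E) = 4.700×10^4 × 1.070² / (π² × 1.06×10^11) = 5.144×10^-8 m⁴
I_req = 5.144×10^4 mm⁴
Solid square: I = a⁴/12  ⇒  a = (12I)^(1/4) = (12×5.144×10^4)^(1/4) = 28.0 mm

a ≈ 28.0 mm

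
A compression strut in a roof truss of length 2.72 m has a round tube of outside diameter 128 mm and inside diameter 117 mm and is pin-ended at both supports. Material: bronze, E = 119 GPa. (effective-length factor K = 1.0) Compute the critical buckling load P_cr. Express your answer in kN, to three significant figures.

d_o = 128 mm, d_i = 117 mm
I = π(d_o⁴ − d_i⁴)/64 = π(128⁴ − 117.0⁴)/64 = 3.978×10^6 mm⁴
I = 3.978×10^6 mm⁴ = 3.978×10^-6 m⁴
Effective length L_e = K·L = 1 × 2.72 = 2.720 m
P_cr = π²EI / L_e² = π² × 119×10⁹ × 3.978×10^-6 / 2.720² = 6.316×10^5 N

P_cr ≈ 632 kN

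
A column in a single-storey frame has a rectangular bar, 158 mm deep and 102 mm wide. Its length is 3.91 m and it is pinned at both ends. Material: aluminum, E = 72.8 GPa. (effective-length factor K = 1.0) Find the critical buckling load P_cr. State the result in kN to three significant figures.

Buckling occurs about the weak axis: I_min = h·b³/12 with b = 102 mm (the shorter side).
I_min = 158×102³/12 = 1.397×10^7 mm⁴
I = 1.397×10^7 mm⁴ = 1.397×10^-5 m⁴
Effective length L_e = K·L = 1 × 3.91 = 3.910 m
P_cr = π²EI / L_e² = π² × 72.8×10⁹ × 1.397×10^-5 / 3.910² = 6.567×10^5 N

P_cr ≈ 657 kN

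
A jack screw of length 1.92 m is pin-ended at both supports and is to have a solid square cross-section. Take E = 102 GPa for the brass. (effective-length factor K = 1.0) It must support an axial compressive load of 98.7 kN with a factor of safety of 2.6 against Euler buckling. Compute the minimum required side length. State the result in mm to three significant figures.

a ≈ 57.9 mm

Required P_cr = n·P = 2.6 × 98.7 = 256.6 kN
L_e = K·L = 1 × 1.92 = 1.920 m
Required I = P_cr·L_e²/(π²E) = 2.566×10^5 × 1.920² / (π² × 1.02×10^11) = 9.397×10^-7 m⁴
I_req = 9.397×10^5 mm⁴
Solid square: I = a⁴/12  ⇒  a = (12I)^(1/4) = (12×9.397×10^5)^(1/4) = 57.9 mm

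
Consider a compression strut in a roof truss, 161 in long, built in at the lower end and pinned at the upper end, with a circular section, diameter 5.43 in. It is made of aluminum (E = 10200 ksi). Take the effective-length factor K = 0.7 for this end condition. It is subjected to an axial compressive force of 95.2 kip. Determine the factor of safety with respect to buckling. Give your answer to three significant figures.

n ≈ 3.55

I = πd⁴/64 = π×5.43⁴/64 = 42.67 in⁴
Effective length L_e = K·L = 0.7 × 161 = 112.7 in
P_cr = π²EI / L_e² = π² × 10200×10³ × 42.67 / 112.7² = 3.382×10^5 lb
Factor of safety n = P_cr / P = 338.24 / 95.2 = 3.55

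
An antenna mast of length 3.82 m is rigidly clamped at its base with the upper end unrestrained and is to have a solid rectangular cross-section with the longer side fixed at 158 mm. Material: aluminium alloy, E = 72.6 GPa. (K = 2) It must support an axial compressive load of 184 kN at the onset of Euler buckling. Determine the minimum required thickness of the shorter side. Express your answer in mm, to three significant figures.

L_e = K·L = 2 × 3.82 = 7.640 m
Required I = P_cr·L_e²/(π²E) = 1.840×10^5 × 7.640² / (π² × 7.26×10^10) = 1.499×10^-5 m⁴
I_req = 1.499×10^7 mm⁴
Rectangle, weak axis: I_min = h·b³/12 with h = 158 mm fixed  ⇒  b = (12I/h)^(1/3) = 104 mm

b ≈ 104 mm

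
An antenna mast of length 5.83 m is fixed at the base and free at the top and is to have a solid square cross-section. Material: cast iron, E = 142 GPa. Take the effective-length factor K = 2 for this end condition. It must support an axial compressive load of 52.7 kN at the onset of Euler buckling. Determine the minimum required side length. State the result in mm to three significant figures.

L_e = K·L = 2 × 5.83 = 11.66 m
Required I = P_cr·L_e²/(π²E) = 5.270×10^4 × 11.66² / (π² × 1.42×10^11) = 5.112×10^-6 m⁴
I_req = 5.112×10^6 mm⁴
Solid square: I = a⁴/12  ⇒  a = (12I)^(1/4) = (12×5.112×10^6)^(1/4) = 88.5 mm

a ≈ 88.5 mm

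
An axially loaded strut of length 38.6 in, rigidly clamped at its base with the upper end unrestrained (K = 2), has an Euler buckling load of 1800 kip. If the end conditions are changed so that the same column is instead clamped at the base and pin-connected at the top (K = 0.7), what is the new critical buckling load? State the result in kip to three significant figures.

P_cr ∝ 1/K², so P_cr,new = P_cr,old × (K_old/K_new)² = 1800 × (2/0.7)²
= 1800 × 8.163 = 14700 kip

P_cr ≈ 14700 kip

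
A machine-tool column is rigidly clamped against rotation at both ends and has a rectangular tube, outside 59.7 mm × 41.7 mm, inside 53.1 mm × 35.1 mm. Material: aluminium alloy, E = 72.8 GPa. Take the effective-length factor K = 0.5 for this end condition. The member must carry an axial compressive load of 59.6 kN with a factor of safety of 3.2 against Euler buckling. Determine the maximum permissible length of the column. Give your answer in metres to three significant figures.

L_max ≈ 1.60 m

Weak-axis I_min = (h_o·b_o³ − h_i·b_i³)/12 with b_o = 41.7, b_i = 35.10 mm (shorter outer/inner sides).
I_min = (59.7×41.7³ − 53.10×35.10³)/12 = 1.694×10^5 mm⁴
I = 1.694×10^-7 m⁴
Required critical load P_cr = n·P = 3.2 × 59.6 = 190.7 kN = 1.907×10^5 N
From P_cr = π²EI/(K·L)²:  L = (1/K)·√(π²EI/P_cr) = (1/0.5)·√(π²×7.28×10^10×1.694×10^-7/1.907×10^5)
L = 1.60 m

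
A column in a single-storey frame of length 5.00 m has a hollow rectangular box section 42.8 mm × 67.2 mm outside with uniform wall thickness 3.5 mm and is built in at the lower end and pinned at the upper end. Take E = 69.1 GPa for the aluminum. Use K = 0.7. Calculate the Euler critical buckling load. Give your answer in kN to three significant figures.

P_cr ≈ 11.6 kN

Inner dimensions: h_i = 67.2 − 2×3.5 = 60.20 mm, b_i = 42.8 − 2×3.5 = 35.80 mm
Weak-axis I_min = (h_o·b_o³ − h_i·b_i³)/12 with b_o = 42.8, b_i = 35.80 mm (shorter outer/inner sides).
I_min = (67.2×42.8³ − 60.20×35.80³)/12 = 2.089×10^5 mm⁴
I = 2.089×10^5 mm⁴ = 2.089×10^-7 m⁴
Effective length L_e = K·L = 0.7 × 5.00 = 3.500 m
P_cr = π²EI / L_e² = π² × 69.1×10⁹ × 2.089×10^-7 / 3.500² = 1.163×10^4 N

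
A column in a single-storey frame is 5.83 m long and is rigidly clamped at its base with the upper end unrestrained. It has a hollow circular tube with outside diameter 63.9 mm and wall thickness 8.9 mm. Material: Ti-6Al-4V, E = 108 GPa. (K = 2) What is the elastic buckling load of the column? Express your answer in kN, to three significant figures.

Inner diameter d_i = 63.9 − 2×8.9 = 46.10 mm
I = π(d_o⁴ − d_i⁴)/64 = π(63.9⁴ − 46.10⁴)/64 = 5.967×10^5 mm⁴
I = 5.967×10^5 mm⁴ = 5.967×10^-7 m⁴
Effective length L_e = K·L = 2 × 5.83 = 11.66 m
P_cr = π²EI / L_e² = π² × 108×10⁹ × 5.967×10^-7 / 11.66² = 4.678×10^3 N

P_cr ≈ 4.68 kN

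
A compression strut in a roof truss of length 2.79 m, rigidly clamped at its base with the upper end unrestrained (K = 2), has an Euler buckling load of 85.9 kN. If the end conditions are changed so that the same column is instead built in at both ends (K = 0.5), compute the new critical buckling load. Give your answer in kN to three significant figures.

P_cr ≈ 1370 kN

P_cr ∝ 1/K², so P_cr,new = P_cr,old × (K_old/K_new)² = 85.9 × (2/0.5)²
= 85.9 × 16.00 = 1370 kN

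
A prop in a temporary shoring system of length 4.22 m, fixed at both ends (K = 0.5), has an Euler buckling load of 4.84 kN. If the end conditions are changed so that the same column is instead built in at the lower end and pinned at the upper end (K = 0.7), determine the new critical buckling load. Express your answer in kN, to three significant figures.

P_cr ∝ 1/K², so P_cr,new = P_cr,old × (K_old/K_new)² = 4.84 × (0.5/0.7)²
= 4.84 × 0.5102 = 2.47 kN

P_cr ≈ 2.47 kN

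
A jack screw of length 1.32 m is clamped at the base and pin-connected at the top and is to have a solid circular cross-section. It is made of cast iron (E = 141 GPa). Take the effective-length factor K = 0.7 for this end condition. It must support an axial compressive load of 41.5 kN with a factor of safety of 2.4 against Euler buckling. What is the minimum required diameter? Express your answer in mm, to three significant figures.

d ≈ 33.4 mm

Required P_cr = n·P = 2.4 × 41.5 = 99.60 kN
L_e = K·L = 0.7 × 1.32 = 0.9240 m
Required I = P_cr·L_e²/(π²E) = 9.960×10^4 × 0.9240² / (π² × 1.41×10^11) = 6.111×10^-8 m⁴
I_req = 6.111×10^4 mm⁴
Solid circle: I = πd⁴/64  ⇒  d = (64I/π)^(1/4) = (64×6.111×10^4/π)^(1/4) = 33.4 mm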